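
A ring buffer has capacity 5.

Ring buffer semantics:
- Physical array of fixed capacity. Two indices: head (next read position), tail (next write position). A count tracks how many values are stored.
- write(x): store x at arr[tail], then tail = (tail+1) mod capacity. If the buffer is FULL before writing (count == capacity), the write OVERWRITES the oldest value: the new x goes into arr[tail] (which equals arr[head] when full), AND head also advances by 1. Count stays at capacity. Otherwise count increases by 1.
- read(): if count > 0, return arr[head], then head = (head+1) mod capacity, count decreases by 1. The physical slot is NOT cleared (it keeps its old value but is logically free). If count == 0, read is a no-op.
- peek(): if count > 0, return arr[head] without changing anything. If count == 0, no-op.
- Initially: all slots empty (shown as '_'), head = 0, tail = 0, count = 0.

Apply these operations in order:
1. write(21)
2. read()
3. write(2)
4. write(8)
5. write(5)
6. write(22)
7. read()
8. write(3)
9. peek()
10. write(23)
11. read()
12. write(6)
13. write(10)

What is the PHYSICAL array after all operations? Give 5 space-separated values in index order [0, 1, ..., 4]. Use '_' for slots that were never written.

Answer: 3 23 6 10 22

Derivation:
After op 1 (write(21)): arr=[21 _ _ _ _] head=0 tail=1 count=1
After op 2 (read()): arr=[21 _ _ _ _] head=1 tail=1 count=0
After op 3 (write(2)): arr=[21 2 _ _ _] head=1 tail=2 count=1
After op 4 (write(8)): arr=[21 2 8 _ _] head=1 tail=3 count=2
After op 5 (write(5)): arr=[21 2 8 5 _] head=1 tail=4 count=3
After op 6 (write(22)): arr=[21 2 8 5 22] head=1 tail=0 count=4
After op 7 (read()): arr=[21 2 8 5 22] head=2 tail=0 count=3
After op 8 (write(3)): arr=[3 2 8 5 22] head=2 tail=1 count=4
After op 9 (peek()): arr=[3 2 8 5 22] head=2 tail=1 count=4
After op 10 (write(23)): arr=[3 23 8 5 22] head=2 tail=2 count=5
After op 11 (read()): arr=[3 23 8 5 22] head=3 tail=2 count=4
After op 12 (write(6)): arr=[3 23 6 5 22] head=3 tail=3 count=5
After op 13 (write(10)): arr=[3 23 6 10 22] head=4 tail=4 count=5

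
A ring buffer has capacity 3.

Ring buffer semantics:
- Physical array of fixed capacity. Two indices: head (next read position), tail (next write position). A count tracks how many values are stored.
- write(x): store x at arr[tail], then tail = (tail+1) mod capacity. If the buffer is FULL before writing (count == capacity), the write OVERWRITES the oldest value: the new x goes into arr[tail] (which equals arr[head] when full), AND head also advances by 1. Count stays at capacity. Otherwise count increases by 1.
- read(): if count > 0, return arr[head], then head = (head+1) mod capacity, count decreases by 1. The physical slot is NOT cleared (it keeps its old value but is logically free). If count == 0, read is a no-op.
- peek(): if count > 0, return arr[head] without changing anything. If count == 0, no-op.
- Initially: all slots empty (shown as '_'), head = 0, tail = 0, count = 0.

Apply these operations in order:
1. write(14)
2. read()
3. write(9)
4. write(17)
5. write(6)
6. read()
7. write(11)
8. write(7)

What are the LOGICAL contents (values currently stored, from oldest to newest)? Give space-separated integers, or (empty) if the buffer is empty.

After op 1 (write(14)): arr=[14 _ _] head=0 tail=1 count=1
After op 2 (read()): arr=[14 _ _] head=1 tail=1 count=0
After op 3 (write(9)): arr=[14 9 _] head=1 tail=2 count=1
After op 4 (write(17)): arr=[14 9 17] head=1 tail=0 count=2
After op 5 (write(6)): arr=[6 9 17] head=1 tail=1 count=3
After op 6 (read()): arr=[6 9 17] head=2 tail=1 count=2
After op 7 (write(11)): arr=[6 11 17] head=2 tail=2 count=3
After op 8 (write(7)): arr=[6 11 7] head=0 tail=0 count=3

Answer: 6 11 7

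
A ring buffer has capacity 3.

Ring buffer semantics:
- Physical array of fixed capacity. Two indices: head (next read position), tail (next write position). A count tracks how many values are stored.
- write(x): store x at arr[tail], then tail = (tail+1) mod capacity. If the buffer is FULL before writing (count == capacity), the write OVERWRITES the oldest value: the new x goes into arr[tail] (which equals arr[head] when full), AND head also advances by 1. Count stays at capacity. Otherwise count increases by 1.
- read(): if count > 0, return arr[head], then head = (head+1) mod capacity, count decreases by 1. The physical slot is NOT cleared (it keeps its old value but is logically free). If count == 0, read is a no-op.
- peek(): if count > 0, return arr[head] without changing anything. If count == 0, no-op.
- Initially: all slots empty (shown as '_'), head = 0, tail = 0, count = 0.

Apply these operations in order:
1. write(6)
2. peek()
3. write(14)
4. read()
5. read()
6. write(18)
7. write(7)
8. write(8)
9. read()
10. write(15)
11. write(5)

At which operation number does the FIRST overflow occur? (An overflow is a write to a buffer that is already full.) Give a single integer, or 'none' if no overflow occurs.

After op 1 (write(6)): arr=[6 _ _] head=0 tail=1 count=1
After op 2 (peek()): arr=[6 _ _] head=0 tail=1 count=1
After op 3 (write(14)): arr=[6 14 _] head=0 tail=2 count=2
After op 4 (read()): arr=[6 14 _] head=1 tail=2 count=1
After op 5 (read()): arr=[6 14 _] head=2 tail=2 count=0
After op 6 (write(18)): arr=[6 14 18] head=2 tail=0 count=1
After op 7 (write(7)): arr=[7 14 18] head=2 tail=1 count=2
After op 8 (write(8)): arr=[7 8 18] head=2 tail=2 count=3
After op 9 (read()): arr=[7 8 18] head=0 tail=2 count=2
After op 10 (write(15)): arr=[7 8 15] head=0 tail=0 count=3
After op 11 (write(5)): arr=[5 8 15] head=1 tail=1 count=3

Answer: 11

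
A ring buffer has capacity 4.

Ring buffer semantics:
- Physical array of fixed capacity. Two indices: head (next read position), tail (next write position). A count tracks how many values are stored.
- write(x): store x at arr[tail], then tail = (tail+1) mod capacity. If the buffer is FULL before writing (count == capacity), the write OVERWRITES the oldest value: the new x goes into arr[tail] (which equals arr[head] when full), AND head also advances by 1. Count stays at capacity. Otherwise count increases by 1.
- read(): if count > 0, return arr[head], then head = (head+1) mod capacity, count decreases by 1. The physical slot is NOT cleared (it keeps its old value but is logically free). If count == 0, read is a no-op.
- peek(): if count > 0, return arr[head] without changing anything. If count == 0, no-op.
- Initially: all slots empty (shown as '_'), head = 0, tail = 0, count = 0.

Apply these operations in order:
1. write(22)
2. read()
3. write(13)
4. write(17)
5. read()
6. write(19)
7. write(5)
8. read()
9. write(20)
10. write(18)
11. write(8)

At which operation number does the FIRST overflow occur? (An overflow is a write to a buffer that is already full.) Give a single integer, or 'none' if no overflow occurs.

Answer: 11

Derivation:
After op 1 (write(22)): arr=[22 _ _ _] head=0 tail=1 count=1
After op 2 (read()): arr=[22 _ _ _] head=1 tail=1 count=0
After op 3 (write(13)): arr=[22 13 _ _] head=1 tail=2 count=1
After op 4 (write(17)): arr=[22 13 17 _] head=1 tail=3 count=2
After op 5 (read()): arr=[22 13 17 _] head=2 tail=3 count=1
After op 6 (write(19)): arr=[22 13 17 19] head=2 tail=0 count=2
After op 7 (write(5)): arr=[5 13 17 19] head=2 tail=1 count=3
After op 8 (read()): arr=[5 13 17 19] head=3 tail=1 count=2
After op 9 (write(20)): arr=[5 20 17 19] head=3 tail=2 count=3
After op 10 (write(18)): arr=[5 20 18 19] head=3 tail=3 count=4
After op 11 (write(8)): arr=[5 20 18 8] head=0 tail=0 count=4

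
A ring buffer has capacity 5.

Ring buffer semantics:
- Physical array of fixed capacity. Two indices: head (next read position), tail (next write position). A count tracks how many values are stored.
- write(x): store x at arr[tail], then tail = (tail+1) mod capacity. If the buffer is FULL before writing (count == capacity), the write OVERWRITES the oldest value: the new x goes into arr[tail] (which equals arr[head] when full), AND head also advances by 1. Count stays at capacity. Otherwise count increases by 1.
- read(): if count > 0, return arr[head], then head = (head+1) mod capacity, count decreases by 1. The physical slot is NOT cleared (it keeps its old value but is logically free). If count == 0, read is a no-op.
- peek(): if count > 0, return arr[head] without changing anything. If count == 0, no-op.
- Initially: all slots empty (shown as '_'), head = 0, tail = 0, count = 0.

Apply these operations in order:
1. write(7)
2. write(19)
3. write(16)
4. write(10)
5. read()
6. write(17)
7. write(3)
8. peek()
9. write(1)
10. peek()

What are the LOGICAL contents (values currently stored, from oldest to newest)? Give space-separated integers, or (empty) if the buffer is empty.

Answer: 16 10 17 3 1

Derivation:
After op 1 (write(7)): arr=[7 _ _ _ _] head=0 tail=1 count=1
After op 2 (write(19)): arr=[7 19 _ _ _] head=0 tail=2 count=2
After op 3 (write(16)): arr=[7 19 16 _ _] head=0 tail=3 count=3
After op 4 (write(10)): arr=[7 19 16 10 _] head=0 tail=4 count=4
After op 5 (read()): arr=[7 19 16 10 _] head=1 tail=4 count=3
After op 6 (write(17)): arr=[7 19 16 10 17] head=1 tail=0 count=4
After op 7 (write(3)): arr=[3 19 16 10 17] head=1 tail=1 count=5
After op 8 (peek()): arr=[3 19 16 10 17] head=1 tail=1 count=5
After op 9 (write(1)): arr=[3 1 16 10 17] head=2 tail=2 count=5
After op 10 (peek()): arr=[3 1 16 10 17] head=2 tail=2 count=5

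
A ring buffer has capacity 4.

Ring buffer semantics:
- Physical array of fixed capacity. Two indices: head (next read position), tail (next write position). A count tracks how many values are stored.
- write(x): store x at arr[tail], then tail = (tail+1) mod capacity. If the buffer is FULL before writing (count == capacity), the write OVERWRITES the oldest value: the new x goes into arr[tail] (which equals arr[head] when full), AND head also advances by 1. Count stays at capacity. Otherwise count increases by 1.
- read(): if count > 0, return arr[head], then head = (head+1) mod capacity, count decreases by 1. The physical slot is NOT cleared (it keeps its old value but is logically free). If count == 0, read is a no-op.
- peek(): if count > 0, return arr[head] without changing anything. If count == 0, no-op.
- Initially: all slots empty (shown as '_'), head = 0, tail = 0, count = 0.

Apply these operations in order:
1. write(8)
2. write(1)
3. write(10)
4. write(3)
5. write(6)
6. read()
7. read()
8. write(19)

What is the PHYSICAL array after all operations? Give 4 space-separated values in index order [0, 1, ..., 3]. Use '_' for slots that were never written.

Answer: 6 19 10 3

Derivation:
After op 1 (write(8)): arr=[8 _ _ _] head=0 tail=1 count=1
After op 2 (write(1)): arr=[8 1 _ _] head=0 tail=2 count=2
After op 3 (write(10)): arr=[8 1 10 _] head=0 tail=3 count=3
After op 4 (write(3)): arr=[8 1 10 3] head=0 tail=0 count=4
After op 5 (write(6)): arr=[6 1 10 3] head=1 tail=1 count=4
After op 6 (read()): arr=[6 1 10 3] head=2 tail=1 count=3
After op 7 (read()): arr=[6 1 10 3] head=3 tail=1 count=2
After op 8 (write(19)): arr=[6 19 10 3] head=3 tail=2 count=3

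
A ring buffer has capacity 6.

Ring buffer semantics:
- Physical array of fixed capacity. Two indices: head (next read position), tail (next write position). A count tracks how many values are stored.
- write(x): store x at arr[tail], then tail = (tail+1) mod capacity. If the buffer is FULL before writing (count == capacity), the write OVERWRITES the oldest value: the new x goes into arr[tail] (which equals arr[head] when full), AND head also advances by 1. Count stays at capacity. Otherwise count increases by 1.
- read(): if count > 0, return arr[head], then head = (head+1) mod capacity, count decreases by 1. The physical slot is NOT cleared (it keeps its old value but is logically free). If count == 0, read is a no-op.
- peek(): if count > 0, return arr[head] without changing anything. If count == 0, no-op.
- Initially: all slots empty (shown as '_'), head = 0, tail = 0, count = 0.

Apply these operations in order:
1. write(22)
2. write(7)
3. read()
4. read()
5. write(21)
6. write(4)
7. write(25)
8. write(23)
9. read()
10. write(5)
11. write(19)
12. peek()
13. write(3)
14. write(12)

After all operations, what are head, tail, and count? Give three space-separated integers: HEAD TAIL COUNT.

Answer: 4 4 6

Derivation:
After op 1 (write(22)): arr=[22 _ _ _ _ _] head=0 tail=1 count=1
After op 2 (write(7)): arr=[22 7 _ _ _ _] head=0 tail=2 count=2
After op 3 (read()): arr=[22 7 _ _ _ _] head=1 tail=2 count=1
After op 4 (read()): arr=[22 7 _ _ _ _] head=2 tail=2 count=0
After op 5 (write(21)): arr=[22 7 21 _ _ _] head=2 tail=3 count=1
After op 6 (write(4)): arr=[22 7 21 4 _ _] head=2 tail=4 count=2
After op 7 (write(25)): arr=[22 7 21 4 25 _] head=2 tail=5 count=3
After op 8 (write(23)): arr=[22 7 21 4 25 23] head=2 tail=0 count=4
After op 9 (read()): arr=[22 7 21 4 25 23] head=3 tail=0 count=3
After op 10 (write(5)): arr=[5 7 21 4 25 23] head=3 tail=1 count=4
After op 11 (write(19)): arr=[5 19 21 4 25 23] head=3 tail=2 count=5
After op 12 (peek()): arr=[5 19 21 4 25 23] head=3 tail=2 count=5
After op 13 (write(3)): arr=[5 19 3 4 25 23] head=3 tail=3 count=6
After op 14 (write(12)): arr=[5 19 3 12 25 23] head=4 tail=4 count=6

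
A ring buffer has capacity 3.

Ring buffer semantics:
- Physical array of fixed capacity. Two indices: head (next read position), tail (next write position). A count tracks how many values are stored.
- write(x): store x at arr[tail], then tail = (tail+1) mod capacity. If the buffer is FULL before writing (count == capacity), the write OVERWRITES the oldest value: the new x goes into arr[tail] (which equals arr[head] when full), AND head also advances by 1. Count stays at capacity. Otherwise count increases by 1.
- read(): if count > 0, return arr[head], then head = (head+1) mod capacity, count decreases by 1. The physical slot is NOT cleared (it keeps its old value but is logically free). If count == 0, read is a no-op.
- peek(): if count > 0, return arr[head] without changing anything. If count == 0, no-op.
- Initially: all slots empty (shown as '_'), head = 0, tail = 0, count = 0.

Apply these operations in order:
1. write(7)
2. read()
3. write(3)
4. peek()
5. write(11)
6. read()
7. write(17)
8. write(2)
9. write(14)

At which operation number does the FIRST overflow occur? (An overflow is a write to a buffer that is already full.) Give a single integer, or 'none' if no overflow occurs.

Answer: 9

Derivation:
After op 1 (write(7)): arr=[7 _ _] head=0 tail=1 count=1
After op 2 (read()): arr=[7 _ _] head=1 tail=1 count=0
After op 3 (write(3)): arr=[7 3 _] head=1 tail=2 count=1
After op 4 (peek()): arr=[7 3 _] head=1 tail=2 count=1
After op 5 (write(11)): arr=[7 3 11] head=1 tail=0 count=2
After op 6 (read()): arr=[7 3 11] head=2 tail=0 count=1
After op 7 (write(17)): arr=[17 3 11] head=2 tail=1 count=2
After op 8 (write(2)): arr=[17 2 11] head=2 tail=2 count=3
After op 9 (write(14)): arr=[17 2 14] head=0 tail=0 count=3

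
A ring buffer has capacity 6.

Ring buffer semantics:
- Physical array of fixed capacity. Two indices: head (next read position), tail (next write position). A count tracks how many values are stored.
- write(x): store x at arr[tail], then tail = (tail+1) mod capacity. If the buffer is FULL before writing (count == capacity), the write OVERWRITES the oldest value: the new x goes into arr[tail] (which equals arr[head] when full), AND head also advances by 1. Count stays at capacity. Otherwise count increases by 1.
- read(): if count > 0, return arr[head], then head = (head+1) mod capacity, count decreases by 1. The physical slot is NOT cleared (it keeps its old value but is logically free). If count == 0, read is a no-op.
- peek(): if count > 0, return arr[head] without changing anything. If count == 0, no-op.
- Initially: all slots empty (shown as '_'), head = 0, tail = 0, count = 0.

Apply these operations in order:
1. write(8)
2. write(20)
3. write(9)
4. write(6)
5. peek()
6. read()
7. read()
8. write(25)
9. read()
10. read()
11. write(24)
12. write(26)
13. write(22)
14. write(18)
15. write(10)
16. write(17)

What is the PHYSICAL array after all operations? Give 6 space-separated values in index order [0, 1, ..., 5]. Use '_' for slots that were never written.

After op 1 (write(8)): arr=[8 _ _ _ _ _] head=0 tail=1 count=1
After op 2 (write(20)): arr=[8 20 _ _ _ _] head=0 tail=2 count=2
After op 3 (write(9)): arr=[8 20 9 _ _ _] head=0 tail=3 count=3
After op 4 (write(6)): arr=[8 20 9 6 _ _] head=0 tail=4 count=4
After op 5 (peek()): arr=[8 20 9 6 _ _] head=0 tail=4 count=4
After op 6 (read()): arr=[8 20 9 6 _ _] head=1 tail=4 count=3
After op 7 (read()): arr=[8 20 9 6 _ _] head=2 tail=4 count=2
After op 8 (write(25)): arr=[8 20 9 6 25 _] head=2 tail=5 count=3
After op 9 (read()): arr=[8 20 9 6 25 _] head=3 tail=5 count=2
After op 10 (read()): arr=[8 20 9 6 25 _] head=4 tail=5 count=1
After op 11 (write(24)): arr=[8 20 9 6 25 24] head=4 tail=0 count=2
After op 12 (write(26)): arr=[26 20 9 6 25 24] head=4 tail=1 count=3
After op 13 (write(22)): arr=[26 22 9 6 25 24] head=4 tail=2 count=4
After op 14 (write(18)): arr=[26 22 18 6 25 24] head=4 tail=3 count=5
After op 15 (write(10)): arr=[26 22 18 10 25 24] head=4 tail=4 count=6
After op 16 (write(17)): arr=[26 22 18 10 17 24] head=5 tail=5 count=6

Answer: 26 22 18 10 17 24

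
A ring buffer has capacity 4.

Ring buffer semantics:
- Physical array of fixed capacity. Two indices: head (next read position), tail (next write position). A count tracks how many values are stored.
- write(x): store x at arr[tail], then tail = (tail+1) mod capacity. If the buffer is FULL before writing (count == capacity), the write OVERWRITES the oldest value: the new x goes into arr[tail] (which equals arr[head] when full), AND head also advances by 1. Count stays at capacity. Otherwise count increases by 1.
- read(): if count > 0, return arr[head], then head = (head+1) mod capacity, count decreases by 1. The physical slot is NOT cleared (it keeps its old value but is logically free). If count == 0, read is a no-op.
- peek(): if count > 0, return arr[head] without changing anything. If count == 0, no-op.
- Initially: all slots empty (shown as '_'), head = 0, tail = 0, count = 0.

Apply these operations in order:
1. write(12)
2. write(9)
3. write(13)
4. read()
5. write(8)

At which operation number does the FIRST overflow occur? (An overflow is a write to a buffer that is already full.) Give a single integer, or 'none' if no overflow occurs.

Answer: none

Derivation:
After op 1 (write(12)): arr=[12 _ _ _] head=0 tail=1 count=1
After op 2 (write(9)): arr=[12 9 _ _] head=0 tail=2 count=2
After op 3 (write(13)): arr=[12 9 13 _] head=0 tail=3 count=3
After op 4 (read()): arr=[12 9 13 _] head=1 tail=3 count=2
After op 5 (write(8)): arr=[12 9 13 8] head=1 tail=0 count=3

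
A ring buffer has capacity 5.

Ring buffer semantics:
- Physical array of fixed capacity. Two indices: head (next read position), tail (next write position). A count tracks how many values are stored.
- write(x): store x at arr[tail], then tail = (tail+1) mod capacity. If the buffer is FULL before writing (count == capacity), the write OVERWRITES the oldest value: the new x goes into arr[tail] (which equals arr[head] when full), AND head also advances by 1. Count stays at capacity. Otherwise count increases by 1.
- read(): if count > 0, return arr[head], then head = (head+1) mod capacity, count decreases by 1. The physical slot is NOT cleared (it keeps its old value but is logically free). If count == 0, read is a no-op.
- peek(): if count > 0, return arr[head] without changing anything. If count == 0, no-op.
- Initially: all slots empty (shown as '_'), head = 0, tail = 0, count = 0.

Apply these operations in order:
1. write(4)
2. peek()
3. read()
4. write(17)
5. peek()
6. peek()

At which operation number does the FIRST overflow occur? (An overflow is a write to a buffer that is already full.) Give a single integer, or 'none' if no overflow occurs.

After op 1 (write(4)): arr=[4 _ _ _ _] head=0 tail=1 count=1
After op 2 (peek()): arr=[4 _ _ _ _] head=0 tail=1 count=1
After op 3 (read()): arr=[4 _ _ _ _] head=1 tail=1 count=0
After op 4 (write(17)): arr=[4 17 _ _ _] head=1 tail=2 count=1
After op 5 (peek()): arr=[4 17 _ _ _] head=1 tail=2 count=1
After op 6 (peek()): arr=[4 17 _ _ _] head=1 tail=2 count=1

Answer: none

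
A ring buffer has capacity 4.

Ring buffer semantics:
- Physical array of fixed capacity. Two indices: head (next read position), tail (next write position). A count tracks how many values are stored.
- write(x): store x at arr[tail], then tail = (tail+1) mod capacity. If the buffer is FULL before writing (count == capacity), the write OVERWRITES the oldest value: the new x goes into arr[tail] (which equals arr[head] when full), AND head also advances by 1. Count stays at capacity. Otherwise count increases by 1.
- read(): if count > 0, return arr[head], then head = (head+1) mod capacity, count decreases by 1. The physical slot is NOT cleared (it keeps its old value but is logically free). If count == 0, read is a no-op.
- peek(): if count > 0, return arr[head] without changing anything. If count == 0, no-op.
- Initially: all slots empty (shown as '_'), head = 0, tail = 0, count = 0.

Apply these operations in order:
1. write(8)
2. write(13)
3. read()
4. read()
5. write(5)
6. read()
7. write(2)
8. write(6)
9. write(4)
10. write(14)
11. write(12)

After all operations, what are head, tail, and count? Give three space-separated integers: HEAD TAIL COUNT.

After op 1 (write(8)): arr=[8 _ _ _] head=0 tail=1 count=1
After op 2 (write(13)): arr=[8 13 _ _] head=0 tail=2 count=2
After op 3 (read()): arr=[8 13 _ _] head=1 tail=2 count=1
After op 4 (read()): arr=[8 13 _ _] head=2 tail=2 count=0
After op 5 (write(5)): arr=[8 13 5 _] head=2 tail=3 count=1
After op 6 (read()): arr=[8 13 5 _] head=3 tail=3 count=0
After op 7 (write(2)): arr=[8 13 5 2] head=3 tail=0 count=1
After op 8 (write(6)): arr=[6 13 5 2] head=3 tail=1 count=2
After op 9 (write(4)): arr=[6 4 5 2] head=3 tail=2 count=3
After op 10 (write(14)): arr=[6 4 14 2] head=3 tail=3 count=4
After op 11 (write(12)): arr=[6 4 14 12] head=0 tail=0 count=4

Answer: 0 0 4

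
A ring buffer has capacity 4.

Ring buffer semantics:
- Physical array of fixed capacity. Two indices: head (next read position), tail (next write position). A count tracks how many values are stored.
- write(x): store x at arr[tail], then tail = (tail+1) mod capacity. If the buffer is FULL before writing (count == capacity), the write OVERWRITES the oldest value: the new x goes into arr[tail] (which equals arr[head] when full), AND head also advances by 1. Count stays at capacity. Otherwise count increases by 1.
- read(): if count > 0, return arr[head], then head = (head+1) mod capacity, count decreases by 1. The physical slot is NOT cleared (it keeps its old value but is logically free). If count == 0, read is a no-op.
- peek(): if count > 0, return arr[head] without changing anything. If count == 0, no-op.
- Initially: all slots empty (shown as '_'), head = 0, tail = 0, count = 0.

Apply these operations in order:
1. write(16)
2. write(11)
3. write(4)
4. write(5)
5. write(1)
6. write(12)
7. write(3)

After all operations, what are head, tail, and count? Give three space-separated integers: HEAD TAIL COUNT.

After op 1 (write(16)): arr=[16 _ _ _] head=0 tail=1 count=1
After op 2 (write(11)): arr=[16 11 _ _] head=0 tail=2 count=2
After op 3 (write(4)): arr=[16 11 4 _] head=0 tail=3 count=3
After op 4 (write(5)): arr=[16 11 4 5] head=0 tail=0 count=4
After op 5 (write(1)): arr=[1 11 4 5] head=1 tail=1 count=4
After op 6 (write(12)): arr=[1 12 4 5] head=2 tail=2 count=4
After op 7 (write(3)): arr=[1 12 3 5] head=3 tail=3 count=4

Answer: 3 3 4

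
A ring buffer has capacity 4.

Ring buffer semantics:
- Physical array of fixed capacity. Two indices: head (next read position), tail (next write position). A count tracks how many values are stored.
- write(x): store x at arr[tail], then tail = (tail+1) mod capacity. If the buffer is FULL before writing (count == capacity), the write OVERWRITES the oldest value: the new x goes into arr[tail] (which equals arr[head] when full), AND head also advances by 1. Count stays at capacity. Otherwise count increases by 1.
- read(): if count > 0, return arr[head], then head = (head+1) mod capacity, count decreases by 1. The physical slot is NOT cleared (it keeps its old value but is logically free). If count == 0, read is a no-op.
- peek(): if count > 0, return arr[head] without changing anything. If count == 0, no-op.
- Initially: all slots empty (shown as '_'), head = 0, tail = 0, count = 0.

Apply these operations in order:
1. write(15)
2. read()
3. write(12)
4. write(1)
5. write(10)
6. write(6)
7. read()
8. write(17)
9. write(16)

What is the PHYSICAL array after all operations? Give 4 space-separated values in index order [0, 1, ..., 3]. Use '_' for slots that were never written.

After op 1 (write(15)): arr=[15 _ _ _] head=0 tail=1 count=1
After op 2 (read()): arr=[15 _ _ _] head=1 tail=1 count=0
After op 3 (write(12)): arr=[15 12 _ _] head=1 tail=2 count=1
After op 4 (write(1)): arr=[15 12 1 _] head=1 tail=3 count=2
After op 5 (write(10)): arr=[15 12 1 10] head=1 tail=0 count=3
After op 6 (write(6)): arr=[6 12 1 10] head=1 tail=1 count=4
After op 7 (read()): arr=[6 12 1 10] head=2 tail=1 count=3
After op 8 (write(17)): arr=[6 17 1 10] head=2 tail=2 count=4
After op 9 (write(16)): arr=[6 17 16 10] head=3 tail=3 count=4

Answer: 6 17 16 10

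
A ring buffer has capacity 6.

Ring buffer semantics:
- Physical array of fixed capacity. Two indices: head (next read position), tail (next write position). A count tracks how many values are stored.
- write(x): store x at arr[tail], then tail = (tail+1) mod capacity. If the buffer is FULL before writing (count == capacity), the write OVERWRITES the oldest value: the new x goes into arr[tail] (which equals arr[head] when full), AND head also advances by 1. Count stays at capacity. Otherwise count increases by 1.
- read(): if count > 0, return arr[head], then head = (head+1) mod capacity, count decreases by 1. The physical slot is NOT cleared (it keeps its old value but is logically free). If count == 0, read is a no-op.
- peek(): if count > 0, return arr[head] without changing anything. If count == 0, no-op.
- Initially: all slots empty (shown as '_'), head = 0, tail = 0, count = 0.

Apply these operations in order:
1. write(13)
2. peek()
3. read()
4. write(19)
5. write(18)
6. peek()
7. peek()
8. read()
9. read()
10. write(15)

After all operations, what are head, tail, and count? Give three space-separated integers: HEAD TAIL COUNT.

After op 1 (write(13)): arr=[13 _ _ _ _ _] head=0 tail=1 count=1
After op 2 (peek()): arr=[13 _ _ _ _ _] head=0 tail=1 count=1
After op 3 (read()): arr=[13 _ _ _ _ _] head=1 tail=1 count=0
After op 4 (write(19)): arr=[13 19 _ _ _ _] head=1 tail=2 count=1
After op 5 (write(18)): arr=[13 19 18 _ _ _] head=1 tail=3 count=2
After op 6 (peek()): arr=[13 19 18 _ _ _] head=1 tail=3 count=2
After op 7 (peek()): arr=[13 19 18 _ _ _] head=1 tail=3 count=2
After op 8 (read()): arr=[13 19 18 _ _ _] head=2 tail=3 count=1
After op 9 (read()): arr=[13 19 18 _ _ _] head=3 tail=3 count=0
After op 10 (write(15)): arr=[13 19 18 15 _ _] head=3 tail=4 count=1

Answer: 3 4 1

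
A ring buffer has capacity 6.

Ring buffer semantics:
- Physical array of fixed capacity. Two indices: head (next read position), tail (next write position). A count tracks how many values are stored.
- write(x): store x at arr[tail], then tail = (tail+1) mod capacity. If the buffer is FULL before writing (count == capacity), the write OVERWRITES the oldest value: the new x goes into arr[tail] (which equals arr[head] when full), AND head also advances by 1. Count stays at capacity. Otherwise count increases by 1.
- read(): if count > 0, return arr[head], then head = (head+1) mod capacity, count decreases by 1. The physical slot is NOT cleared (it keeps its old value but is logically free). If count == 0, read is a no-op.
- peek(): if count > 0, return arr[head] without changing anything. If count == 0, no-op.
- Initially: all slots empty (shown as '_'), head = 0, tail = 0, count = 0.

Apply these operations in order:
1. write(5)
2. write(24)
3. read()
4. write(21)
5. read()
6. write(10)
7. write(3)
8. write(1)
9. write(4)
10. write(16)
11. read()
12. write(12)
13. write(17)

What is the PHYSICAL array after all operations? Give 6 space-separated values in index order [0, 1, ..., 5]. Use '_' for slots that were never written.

After op 1 (write(5)): arr=[5 _ _ _ _ _] head=0 tail=1 count=1
After op 2 (write(24)): arr=[5 24 _ _ _ _] head=0 tail=2 count=2
After op 3 (read()): arr=[5 24 _ _ _ _] head=1 tail=2 count=1
After op 4 (write(21)): arr=[5 24 21 _ _ _] head=1 tail=3 count=2
After op 5 (read()): arr=[5 24 21 _ _ _] head=2 tail=3 count=1
After op 6 (write(10)): arr=[5 24 21 10 _ _] head=2 tail=4 count=2
After op 7 (write(3)): arr=[5 24 21 10 3 _] head=2 tail=5 count=3
After op 8 (write(1)): arr=[5 24 21 10 3 1] head=2 tail=0 count=4
After op 9 (write(4)): arr=[4 24 21 10 3 1] head=2 tail=1 count=5
After op 10 (write(16)): arr=[4 16 21 10 3 1] head=2 tail=2 count=6
After op 11 (read()): arr=[4 16 21 10 3 1] head=3 tail=2 count=5
After op 12 (write(12)): arr=[4 16 12 10 3 1] head=3 tail=3 count=6
After op 13 (write(17)): arr=[4 16 12 17 3 1] head=4 tail=4 count=6

Answer: 4 16 12 17 3 1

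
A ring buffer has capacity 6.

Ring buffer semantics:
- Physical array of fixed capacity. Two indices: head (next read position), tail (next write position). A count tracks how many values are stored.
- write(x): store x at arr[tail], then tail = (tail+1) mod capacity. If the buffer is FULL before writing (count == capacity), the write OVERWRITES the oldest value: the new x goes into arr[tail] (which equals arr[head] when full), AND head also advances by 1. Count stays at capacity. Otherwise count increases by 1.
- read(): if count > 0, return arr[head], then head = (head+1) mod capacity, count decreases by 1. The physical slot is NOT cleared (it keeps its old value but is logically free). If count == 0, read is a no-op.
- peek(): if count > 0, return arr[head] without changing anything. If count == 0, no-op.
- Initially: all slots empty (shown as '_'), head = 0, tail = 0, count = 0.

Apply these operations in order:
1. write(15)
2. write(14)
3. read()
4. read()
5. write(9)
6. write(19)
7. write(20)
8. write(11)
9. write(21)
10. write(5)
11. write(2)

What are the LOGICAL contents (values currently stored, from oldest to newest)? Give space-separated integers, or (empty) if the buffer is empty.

Answer: 19 20 11 21 5 2

Derivation:
After op 1 (write(15)): arr=[15 _ _ _ _ _] head=0 tail=1 count=1
After op 2 (write(14)): arr=[15 14 _ _ _ _] head=0 tail=2 count=2
After op 3 (read()): arr=[15 14 _ _ _ _] head=1 tail=2 count=1
After op 4 (read()): arr=[15 14 _ _ _ _] head=2 tail=2 count=0
After op 5 (write(9)): arr=[15 14 9 _ _ _] head=2 tail=3 count=1
After op 6 (write(19)): arr=[15 14 9 19 _ _] head=2 tail=4 count=2
After op 7 (write(20)): arr=[15 14 9 19 20 _] head=2 tail=5 count=3
After op 8 (write(11)): arr=[15 14 9 19 20 11] head=2 tail=0 count=4
After op 9 (write(21)): arr=[21 14 9 19 20 11] head=2 tail=1 count=5
After op 10 (write(5)): arr=[21 5 9 19 20 11] head=2 tail=2 count=6
After op 11 (write(2)): arr=[21 5 2 19 20 11] head=3 tail=3 count=6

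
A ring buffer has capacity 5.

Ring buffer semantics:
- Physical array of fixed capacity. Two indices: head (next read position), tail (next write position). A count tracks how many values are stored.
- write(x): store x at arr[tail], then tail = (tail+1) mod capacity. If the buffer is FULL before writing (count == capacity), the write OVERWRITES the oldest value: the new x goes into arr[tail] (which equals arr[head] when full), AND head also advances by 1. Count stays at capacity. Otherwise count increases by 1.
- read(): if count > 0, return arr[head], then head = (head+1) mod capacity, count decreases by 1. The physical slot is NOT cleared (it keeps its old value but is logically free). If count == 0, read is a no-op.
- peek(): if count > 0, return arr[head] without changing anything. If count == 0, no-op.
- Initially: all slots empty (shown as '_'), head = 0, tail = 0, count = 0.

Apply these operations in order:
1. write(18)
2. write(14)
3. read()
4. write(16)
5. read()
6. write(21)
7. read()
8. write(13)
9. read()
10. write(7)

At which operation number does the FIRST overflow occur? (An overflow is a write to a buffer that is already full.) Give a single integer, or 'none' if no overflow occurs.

After op 1 (write(18)): arr=[18 _ _ _ _] head=0 tail=1 count=1
After op 2 (write(14)): arr=[18 14 _ _ _] head=0 tail=2 count=2
After op 3 (read()): arr=[18 14 _ _ _] head=1 tail=2 count=1
After op 4 (write(16)): arr=[18 14 16 _ _] head=1 tail=3 count=2
After op 5 (read()): arr=[18 14 16 _ _] head=2 tail=3 count=1
After op 6 (write(21)): arr=[18 14 16 21 _] head=2 tail=4 count=2
After op 7 (read()): arr=[18 14 16 21 _] head=3 tail=4 count=1
After op 8 (write(13)): arr=[18 14 16 21 13] head=3 tail=0 count=2
After op 9 (read()): arr=[18 14 16 21 13] head=4 tail=0 count=1
After op 10 (write(7)): arr=[7 14 16 21 13] head=4 tail=1 count=2

Answer: none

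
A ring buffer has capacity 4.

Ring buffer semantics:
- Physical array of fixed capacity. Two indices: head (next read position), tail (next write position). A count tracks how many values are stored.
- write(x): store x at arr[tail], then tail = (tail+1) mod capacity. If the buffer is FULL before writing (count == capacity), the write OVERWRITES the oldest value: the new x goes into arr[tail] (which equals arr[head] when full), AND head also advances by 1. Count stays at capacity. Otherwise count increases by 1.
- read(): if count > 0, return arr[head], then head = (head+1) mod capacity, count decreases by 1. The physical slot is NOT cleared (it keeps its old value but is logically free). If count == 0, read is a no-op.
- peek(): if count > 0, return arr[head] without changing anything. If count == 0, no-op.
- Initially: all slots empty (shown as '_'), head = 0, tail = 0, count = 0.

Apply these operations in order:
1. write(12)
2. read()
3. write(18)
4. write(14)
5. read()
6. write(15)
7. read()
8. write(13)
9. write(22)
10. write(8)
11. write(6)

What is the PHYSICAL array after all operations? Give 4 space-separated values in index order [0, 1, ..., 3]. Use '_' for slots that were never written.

Answer: 13 22 8 6

Derivation:
After op 1 (write(12)): arr=[12 _ _ _] head=0 tail=1 count=1
After op 2 (read()): arr=[12 _ _ _] head=1 tail=1 count=0
After op 3 (write(18)): arr=[12 18 _ _] head=1 tail=2 count=1
After op 4 (write(14)): arr=[12 18 14 _] head=1 tail=3 count=2
After op 5 (read()): arr=[12 18 14 _] head=2 tail=3 count=1
After op 6 (write(15)): arr=[12 18 14 15] head=2 tail=0 count=2
After op 7 (read()): arr=[12 18 14 15] head=3 tail=0 count=1
After op 8 (write(13)): arr=[13 18 14 15] head=3 tail=1 count=2
After op 9 (write(22)): arr=[13 22 14 15] head=3 tail=2 count=3
After op 10 (write(8)): arr=[13 22 8 15] head=3 tail=3 count=4
After op 11 (write(6)): arr=[13 22 8 6] head=0 tail=0 count=4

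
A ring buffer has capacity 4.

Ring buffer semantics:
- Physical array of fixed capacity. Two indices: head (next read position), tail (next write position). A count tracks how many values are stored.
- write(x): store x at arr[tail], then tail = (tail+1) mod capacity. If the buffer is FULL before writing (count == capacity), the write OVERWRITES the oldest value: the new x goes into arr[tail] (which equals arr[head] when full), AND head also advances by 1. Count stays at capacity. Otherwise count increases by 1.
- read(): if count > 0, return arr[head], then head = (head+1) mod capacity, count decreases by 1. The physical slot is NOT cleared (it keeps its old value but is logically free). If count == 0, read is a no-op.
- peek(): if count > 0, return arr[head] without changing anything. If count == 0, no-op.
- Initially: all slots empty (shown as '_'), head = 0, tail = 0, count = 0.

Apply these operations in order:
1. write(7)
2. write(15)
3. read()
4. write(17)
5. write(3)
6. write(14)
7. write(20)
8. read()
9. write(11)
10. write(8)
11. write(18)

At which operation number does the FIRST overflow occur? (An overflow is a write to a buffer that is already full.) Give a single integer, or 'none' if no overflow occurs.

Answer: 7

Derivation:
After op 1 (write(7)): arr=[7 _ _ _] head=0 tail=1 count=1
After op 2 (write(15)): arr=[7 15 _ _] head=0 tail=2 count=2
After op 3 (read()): arr=[7 15 _ _] head=1 tail=2 count=1
After op 4 (write(17)): arr=[7 15 17 _] head=1 tail=3 count=2
After op 5 (write(3)): arr=[7 15 17 3] head=1 tail=0 count=3
After op 6 (write(14)): arr=[14 15 17 3] head=1 tail=1 count=4
After op 7 (write(20)): arr=[14 20 17 3] head=2 tail=2 count=4
After op 8 (read()): arr=[14 20 17 3] head=3 tail=2 count=3
After op 9 (write(11)): arr=[14 20 11 3] head=3 tail=3 count=4
After op 10 (write(8)): arr=[14 20 11 8] head=0 tail=0 count=4
After op 11 (write(18)): arr=[18 20 11 8] head=1 tail=1 count=4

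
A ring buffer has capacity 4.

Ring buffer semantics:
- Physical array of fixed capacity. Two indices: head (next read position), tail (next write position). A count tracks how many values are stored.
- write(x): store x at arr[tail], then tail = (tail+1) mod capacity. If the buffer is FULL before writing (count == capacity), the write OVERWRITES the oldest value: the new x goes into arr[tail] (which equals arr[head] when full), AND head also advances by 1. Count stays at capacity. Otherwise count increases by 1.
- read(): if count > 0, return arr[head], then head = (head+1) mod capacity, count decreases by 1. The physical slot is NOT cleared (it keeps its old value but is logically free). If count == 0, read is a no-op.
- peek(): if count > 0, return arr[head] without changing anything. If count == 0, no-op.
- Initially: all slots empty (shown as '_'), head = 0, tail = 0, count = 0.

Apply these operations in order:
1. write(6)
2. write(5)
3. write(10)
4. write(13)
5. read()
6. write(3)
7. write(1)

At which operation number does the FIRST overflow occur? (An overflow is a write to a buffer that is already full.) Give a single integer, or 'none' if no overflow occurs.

Answer: 7

Derivation:
After op 1 (write(6)): arr=[6 _ _ _] head=0 tail=1 count=1
After op 2 (write(5)): arr=[6 5 _ _] head=0 tail=2 count=2
After op 3 (write(10)): arr=[6 5 10 _] head=0 tail=3 count=3
After op 4 (write(13)): arr=[6 5 10 13] head=0 tail=0 count=4
After op 5 (read()): arr=[6 5 10 13] head=1 tail=0 count=3
After op 6 (write(3)): arr=[3 5 10 13] head=1 tail=1 count=4
After op 7 (write(1)): arr=[3 1 10 13] head=2 tail=2 count=4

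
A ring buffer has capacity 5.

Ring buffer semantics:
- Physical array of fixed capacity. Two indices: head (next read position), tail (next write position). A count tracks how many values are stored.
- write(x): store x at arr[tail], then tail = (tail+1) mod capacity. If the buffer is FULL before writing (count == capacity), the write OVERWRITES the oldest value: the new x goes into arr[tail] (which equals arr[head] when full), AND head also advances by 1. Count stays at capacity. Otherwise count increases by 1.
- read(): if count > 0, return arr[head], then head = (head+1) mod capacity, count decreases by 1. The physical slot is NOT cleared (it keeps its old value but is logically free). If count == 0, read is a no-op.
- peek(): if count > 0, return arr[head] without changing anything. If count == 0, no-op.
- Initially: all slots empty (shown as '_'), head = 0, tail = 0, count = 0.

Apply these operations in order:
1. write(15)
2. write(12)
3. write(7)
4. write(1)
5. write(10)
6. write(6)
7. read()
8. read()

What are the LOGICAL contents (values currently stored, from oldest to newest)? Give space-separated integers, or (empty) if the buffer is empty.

After op 1 (write(15)): arr=[15 _ _ _ _] head=0 tail=1 count=1
After op 2 (write(12)): arr=[15 12 _ _ _] head=0 tail=2 count=2
After op 3 (write(7)): arr=[15 12 7 _ _] head=0 tail=3 count=3
After op 4 (write(1)): arr=[15 12 7 1 _] head=0 tail=4 count=4
After op 5 (write(10)): arr=[15 12 7 1 10] head=0 tail=0 count=5
After op 6 (write(6)): arr=[6 12 7 1 10] head=1 tail=1 count=5
After op 7 (read()): arr=[6 12 7 1 10] head=2 tail=1 count=4
After op 8 (read()): arr=[6 12 7 1 10] head=3 tail=1 count=3

Answer: 1 10 6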